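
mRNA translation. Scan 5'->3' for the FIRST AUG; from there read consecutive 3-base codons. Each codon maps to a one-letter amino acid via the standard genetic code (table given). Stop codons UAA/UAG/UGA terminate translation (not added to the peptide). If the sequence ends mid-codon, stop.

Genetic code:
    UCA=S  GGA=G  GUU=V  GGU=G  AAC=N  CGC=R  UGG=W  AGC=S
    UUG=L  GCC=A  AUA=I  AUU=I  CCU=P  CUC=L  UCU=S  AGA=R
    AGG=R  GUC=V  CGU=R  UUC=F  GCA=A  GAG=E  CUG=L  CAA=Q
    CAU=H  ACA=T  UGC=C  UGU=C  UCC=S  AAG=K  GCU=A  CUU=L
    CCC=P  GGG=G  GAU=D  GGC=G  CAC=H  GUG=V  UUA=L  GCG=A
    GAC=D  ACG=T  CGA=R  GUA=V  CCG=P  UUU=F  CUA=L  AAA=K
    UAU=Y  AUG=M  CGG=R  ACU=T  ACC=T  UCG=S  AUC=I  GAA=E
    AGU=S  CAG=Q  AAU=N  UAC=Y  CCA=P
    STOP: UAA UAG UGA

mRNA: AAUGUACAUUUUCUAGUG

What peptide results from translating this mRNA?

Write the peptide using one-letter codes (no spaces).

start AUG at pos 1
pos 1: AUG -> M; peptide=M
pos 4: UAC -> Y; peptide=MY
pos 7: AUU -> I; peptide=MYI
pos 10: UUC -> F; peptide=MYIF
pos 13: UAG -> STOP

Answer: MYIF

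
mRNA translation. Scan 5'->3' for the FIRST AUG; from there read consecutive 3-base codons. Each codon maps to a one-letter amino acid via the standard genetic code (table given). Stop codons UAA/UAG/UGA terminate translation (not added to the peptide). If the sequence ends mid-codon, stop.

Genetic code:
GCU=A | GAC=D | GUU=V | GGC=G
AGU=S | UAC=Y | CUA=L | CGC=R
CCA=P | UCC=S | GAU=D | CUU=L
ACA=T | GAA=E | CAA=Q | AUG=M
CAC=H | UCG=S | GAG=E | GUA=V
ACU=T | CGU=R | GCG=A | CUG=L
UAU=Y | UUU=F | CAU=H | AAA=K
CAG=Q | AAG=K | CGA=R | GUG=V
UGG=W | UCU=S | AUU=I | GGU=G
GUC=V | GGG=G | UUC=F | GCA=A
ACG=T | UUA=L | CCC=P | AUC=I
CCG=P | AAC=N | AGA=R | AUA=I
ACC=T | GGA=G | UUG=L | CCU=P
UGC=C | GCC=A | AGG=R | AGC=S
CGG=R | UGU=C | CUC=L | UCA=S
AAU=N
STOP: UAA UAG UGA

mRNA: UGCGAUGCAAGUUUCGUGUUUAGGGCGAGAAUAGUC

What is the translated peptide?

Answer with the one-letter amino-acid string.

start AUG at pos 4
pos 4: AUG -> M; peptide=M
pos 7: CAA -> Q; peptide=MQ
pos 10: GUU -> V; peptide=MQV
pos 13: UCG -> S; peptide=MQVS
pos 16: UGU -> C; peptide=MQVSC
pos 19: UUA -> L; peptide=MQVSCL
pos 22: GGG -> G; peptide=MQVSCLG
pos 25: CGA -> R; peptide=MQVSCLGR
pos 28: GAA -> E; peptide=MQVSCLGRE
pos 31: UAG -> STOP

Answer: MQVSCLGRE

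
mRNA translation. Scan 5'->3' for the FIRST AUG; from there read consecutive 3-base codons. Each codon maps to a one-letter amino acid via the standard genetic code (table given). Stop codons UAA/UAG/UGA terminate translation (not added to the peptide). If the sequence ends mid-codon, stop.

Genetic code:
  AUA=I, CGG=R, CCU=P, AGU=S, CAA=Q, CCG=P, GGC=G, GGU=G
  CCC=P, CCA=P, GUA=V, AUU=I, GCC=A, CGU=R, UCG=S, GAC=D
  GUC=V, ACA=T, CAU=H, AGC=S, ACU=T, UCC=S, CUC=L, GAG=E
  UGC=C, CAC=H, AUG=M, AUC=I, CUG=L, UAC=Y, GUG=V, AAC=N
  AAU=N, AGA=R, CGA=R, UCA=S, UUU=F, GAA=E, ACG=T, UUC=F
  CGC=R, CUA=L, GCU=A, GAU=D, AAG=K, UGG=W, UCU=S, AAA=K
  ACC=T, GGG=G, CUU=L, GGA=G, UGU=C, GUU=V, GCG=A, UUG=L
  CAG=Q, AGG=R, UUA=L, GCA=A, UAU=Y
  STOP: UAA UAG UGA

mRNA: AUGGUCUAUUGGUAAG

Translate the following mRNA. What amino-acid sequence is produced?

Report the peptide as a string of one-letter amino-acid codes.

start AUG at pos 0
pos 0: AUG -> M; peptide=M
pos 3: GUC -> V; peptide=MV
pos 6: UAU -> Y; peptide=MVY
pos 9: UGG -> W; peptide=MVYW
pos 12: UAA -> STOP

Answer: MVYW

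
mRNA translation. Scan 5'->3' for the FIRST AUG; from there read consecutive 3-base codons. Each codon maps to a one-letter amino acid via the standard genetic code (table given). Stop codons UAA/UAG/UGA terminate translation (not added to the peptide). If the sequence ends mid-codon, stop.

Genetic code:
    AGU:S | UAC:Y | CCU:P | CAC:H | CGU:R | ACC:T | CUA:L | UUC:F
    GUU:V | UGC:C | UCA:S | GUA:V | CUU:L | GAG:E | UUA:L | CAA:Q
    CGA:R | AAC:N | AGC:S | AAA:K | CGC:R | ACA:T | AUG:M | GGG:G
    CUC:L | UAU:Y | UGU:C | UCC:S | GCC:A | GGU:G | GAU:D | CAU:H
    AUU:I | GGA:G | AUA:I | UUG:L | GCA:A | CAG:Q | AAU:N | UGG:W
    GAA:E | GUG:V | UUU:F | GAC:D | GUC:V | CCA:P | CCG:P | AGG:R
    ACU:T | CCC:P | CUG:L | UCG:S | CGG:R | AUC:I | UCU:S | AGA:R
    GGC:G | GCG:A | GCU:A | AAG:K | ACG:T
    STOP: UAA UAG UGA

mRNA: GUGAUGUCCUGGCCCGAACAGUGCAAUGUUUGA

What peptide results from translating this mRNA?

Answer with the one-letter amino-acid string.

Answer: MSWPEQCNV

Derivation:
start AUG at pos 3
pos 3: AUG -> M; peptide=M
pos 6: UCC -> S; peptide=MS
pos 9: UGG -> W; peptide=MSW
pos 12: CCC -> P; peptide=MSWP
pos 15: GAA -> E; peptide=MSWPE
pos 18: CAG -> Q; peptide=MSWPEQ
pos 21: UGC -> C; peptide=MSWPEQC
pos 24: AAU -> N; peptide=MSWPEQCN
pos 27: GUU -> V; peptide=MSWPEQCNV
pos 30: UGA -> STOP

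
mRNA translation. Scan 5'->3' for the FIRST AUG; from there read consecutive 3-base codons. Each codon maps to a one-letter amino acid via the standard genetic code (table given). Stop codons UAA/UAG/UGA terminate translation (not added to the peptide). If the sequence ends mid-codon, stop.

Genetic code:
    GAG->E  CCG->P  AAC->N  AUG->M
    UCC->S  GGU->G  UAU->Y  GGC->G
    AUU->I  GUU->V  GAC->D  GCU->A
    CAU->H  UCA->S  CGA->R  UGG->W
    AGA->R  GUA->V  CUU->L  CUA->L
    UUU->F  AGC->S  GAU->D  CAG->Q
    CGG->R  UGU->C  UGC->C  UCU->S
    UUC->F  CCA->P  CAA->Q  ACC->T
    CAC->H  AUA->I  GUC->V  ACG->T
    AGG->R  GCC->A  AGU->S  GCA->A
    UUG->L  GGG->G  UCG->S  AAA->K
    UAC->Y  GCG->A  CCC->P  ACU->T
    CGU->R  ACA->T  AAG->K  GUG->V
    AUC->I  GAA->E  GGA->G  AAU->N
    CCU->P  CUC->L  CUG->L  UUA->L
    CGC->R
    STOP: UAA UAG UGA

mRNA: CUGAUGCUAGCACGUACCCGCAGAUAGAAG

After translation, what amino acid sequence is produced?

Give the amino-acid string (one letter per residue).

Answer: MLARTRR

Derivation:
start AUG at pos 3
pos 3: AUG -> M; peptide=M
pos 6: CUA -> L; peptide=ML
pos 9: GCA -> A; peptide=MLA
pos 12: CGU -> R; peptide=MLAR
pos 15: ACC -> T; peptide=MLART
pos 18: CGC -> R; peptide=MLARTR
pos 21: AGA -> R; peptide=MLARTRR
pos 24: UAG -> STOP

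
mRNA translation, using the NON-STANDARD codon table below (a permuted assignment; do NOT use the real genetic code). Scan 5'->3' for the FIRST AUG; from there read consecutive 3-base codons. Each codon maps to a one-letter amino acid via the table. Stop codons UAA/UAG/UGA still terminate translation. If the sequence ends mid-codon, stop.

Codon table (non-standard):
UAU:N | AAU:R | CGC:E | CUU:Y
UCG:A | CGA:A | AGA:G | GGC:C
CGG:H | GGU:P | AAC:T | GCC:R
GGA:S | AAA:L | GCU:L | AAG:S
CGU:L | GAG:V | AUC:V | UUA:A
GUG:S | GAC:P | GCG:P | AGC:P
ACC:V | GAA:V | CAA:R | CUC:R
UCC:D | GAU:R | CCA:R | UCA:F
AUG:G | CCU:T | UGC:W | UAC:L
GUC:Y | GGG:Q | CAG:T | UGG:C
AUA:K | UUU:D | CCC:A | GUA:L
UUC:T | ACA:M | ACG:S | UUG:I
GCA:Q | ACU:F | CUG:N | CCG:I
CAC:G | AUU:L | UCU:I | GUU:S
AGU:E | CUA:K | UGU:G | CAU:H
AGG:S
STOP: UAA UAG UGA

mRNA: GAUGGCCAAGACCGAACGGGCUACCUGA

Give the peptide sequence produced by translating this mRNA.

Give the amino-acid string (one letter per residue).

start AUG at pos 1
pos 1: AUG -> G; peptide=G
pos 4: GCC -> R; peptide=GR
pos 7: AAG -> S; peptide=GRS
pos 10: ACC -> V; peptide=GRSV
pos 13: GAA -> V; peptide=GRSVV
pos 16: CGG -> H; peptide=GRSVVH
pos 19: GCU -> L; peptide=GRSVVHL
pos 22: ACC -> V; peptide=GRSVVHLV
pos 25: UGA -> STOP

Answer: GRSVVHLV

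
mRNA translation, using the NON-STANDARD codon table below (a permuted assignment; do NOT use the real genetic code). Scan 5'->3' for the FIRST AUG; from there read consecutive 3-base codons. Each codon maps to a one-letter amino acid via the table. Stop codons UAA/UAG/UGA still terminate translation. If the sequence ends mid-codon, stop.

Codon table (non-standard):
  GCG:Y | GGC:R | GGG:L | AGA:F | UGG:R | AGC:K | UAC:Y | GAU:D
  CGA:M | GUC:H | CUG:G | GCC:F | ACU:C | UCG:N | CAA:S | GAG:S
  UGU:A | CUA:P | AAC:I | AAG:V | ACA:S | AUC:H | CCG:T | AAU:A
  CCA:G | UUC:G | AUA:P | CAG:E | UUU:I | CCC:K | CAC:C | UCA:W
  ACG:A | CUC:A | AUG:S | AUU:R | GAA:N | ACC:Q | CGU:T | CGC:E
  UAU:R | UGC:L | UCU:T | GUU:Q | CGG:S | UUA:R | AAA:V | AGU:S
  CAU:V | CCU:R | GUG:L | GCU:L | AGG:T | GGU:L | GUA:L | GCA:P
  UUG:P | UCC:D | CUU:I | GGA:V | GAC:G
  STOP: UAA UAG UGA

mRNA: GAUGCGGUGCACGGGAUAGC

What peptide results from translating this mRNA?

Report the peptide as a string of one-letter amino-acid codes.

Answer: SSLAV

Derivation:
start AUG at pos 1
pos 1: AUG -> S; peptide=S
pos 4: CGG -> S; peptide=SS
pos 7: UGC -> L; peptide=SSL
pos 10: ACG -> A; peptide=SSLA
pos 13: GGA -> V; peptide=SSLAV
pos 16: UAG -> STOP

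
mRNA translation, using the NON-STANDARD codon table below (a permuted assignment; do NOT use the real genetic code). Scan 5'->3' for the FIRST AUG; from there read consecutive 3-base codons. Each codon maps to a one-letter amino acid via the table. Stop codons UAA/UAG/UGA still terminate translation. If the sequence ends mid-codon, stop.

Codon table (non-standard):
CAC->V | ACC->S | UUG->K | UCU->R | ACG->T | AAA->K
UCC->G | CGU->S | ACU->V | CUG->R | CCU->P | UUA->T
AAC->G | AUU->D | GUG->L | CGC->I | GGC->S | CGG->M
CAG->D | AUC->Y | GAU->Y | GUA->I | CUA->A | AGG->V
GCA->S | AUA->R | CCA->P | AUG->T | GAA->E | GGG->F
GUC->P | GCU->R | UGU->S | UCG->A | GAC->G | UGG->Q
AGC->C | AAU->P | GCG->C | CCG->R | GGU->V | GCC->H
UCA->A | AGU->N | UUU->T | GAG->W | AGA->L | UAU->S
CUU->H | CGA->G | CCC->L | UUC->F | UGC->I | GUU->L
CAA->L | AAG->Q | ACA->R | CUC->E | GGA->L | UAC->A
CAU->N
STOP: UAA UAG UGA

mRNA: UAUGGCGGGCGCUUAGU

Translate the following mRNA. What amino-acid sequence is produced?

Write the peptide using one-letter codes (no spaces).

Answer: TCSR

Derivation:
start AUG at pos 1
pos 1: AUG -> T; peptide=T
pos 4: GCG -> C; peptide=TC
pos 7: GGC -> S; peptide=TCS
pos 10: GCU -> R; peptide=TCSR
pos 13: UAG -> STOP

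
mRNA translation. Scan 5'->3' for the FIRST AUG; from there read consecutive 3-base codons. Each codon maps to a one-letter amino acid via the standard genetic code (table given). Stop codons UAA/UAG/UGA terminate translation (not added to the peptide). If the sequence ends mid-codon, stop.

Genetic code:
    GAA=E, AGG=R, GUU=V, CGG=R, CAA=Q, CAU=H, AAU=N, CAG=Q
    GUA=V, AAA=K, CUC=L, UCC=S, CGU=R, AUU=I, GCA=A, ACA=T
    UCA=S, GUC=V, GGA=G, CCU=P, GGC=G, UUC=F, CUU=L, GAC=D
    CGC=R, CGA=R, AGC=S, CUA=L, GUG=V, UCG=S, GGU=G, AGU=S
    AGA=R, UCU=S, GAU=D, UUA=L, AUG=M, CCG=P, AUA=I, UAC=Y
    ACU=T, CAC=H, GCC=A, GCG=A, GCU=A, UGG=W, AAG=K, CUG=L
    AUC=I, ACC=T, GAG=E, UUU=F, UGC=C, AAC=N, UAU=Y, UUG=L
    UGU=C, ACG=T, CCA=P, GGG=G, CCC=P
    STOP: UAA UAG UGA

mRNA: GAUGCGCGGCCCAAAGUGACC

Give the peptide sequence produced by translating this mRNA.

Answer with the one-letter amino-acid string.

start AUG at pos 1
pos 1: AUG -> M; peptide=M
pos 4: CGC -> R; peptide=MR
pos 7: GGC -> G; peptide=MRG
pos 10: CCA -> P; peptide=MRGP
pos 13: AAG -> K; peptide=MRGPK
pos 16: UGA -> STOP

Answer: MRGPK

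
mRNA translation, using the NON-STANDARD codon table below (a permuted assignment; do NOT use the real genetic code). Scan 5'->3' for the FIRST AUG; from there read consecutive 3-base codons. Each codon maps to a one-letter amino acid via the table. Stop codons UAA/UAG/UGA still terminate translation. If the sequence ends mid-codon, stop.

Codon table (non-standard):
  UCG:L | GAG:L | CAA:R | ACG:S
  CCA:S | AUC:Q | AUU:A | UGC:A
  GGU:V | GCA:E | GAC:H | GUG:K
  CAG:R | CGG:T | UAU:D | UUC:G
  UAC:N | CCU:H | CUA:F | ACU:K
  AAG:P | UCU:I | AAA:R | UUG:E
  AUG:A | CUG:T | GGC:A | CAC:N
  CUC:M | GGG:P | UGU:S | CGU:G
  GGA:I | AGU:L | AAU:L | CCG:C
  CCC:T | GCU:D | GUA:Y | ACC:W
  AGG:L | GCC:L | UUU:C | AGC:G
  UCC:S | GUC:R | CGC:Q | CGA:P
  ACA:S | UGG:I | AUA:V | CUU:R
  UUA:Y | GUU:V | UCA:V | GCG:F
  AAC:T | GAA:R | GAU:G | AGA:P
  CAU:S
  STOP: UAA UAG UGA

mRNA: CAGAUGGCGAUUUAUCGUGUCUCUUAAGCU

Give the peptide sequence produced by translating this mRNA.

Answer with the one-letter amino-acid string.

Answer: AFADGRI

Derivation:
start AUG at pos 3
pos 3: AUG -> A; peptide=A
pos 6: GCG -> F; peptide=AF
pos 9: AUU -> A; peptide=AFA
pos 12: UAU -> D; peptide=AFAD
pos 15: CGU -> G; peptide=AFADG
pos 18: GUC -> R; peptide=AFADGR
pos 21: UCU -> I; peptide=AFADGRI
pos 24: UAA -> STOP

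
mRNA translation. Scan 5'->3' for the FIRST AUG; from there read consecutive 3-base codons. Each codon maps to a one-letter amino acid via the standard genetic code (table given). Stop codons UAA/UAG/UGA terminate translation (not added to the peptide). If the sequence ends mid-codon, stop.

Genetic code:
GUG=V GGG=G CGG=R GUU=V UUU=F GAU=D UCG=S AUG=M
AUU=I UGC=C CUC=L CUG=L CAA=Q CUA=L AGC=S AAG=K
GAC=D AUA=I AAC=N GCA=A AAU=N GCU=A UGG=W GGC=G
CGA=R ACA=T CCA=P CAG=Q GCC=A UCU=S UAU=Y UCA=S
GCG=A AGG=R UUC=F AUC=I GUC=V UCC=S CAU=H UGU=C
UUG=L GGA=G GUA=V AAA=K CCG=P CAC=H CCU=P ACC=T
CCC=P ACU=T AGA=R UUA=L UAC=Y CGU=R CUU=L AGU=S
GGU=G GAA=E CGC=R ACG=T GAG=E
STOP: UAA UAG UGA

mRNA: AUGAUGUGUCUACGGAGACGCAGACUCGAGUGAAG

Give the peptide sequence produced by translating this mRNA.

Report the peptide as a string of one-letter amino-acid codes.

start AUG at pos 0
pos 0: AUG -> M; peptide=M
pos 3: AUG -> M; peptide=MM
pos 6: UGU -> C; peptide=MMC
pos 9: CUA -> L; peptide=MMCL
pos 12: CGG -> R; peptide=MMCLR
pos 15: AGA -> R; peptide=MMCLRR
pos 18: CGC -> R; peptide=MMCLRRR
pos 21: AGA -> R; peptide=MMCLRRRR
pos 24: CUC -> L; peptide=MMCLRRRRL
pos 27: GAG -> E; peptide=MMCLRRRRLE
pos 30: UGA -> STOP

Answer: MMCLRRRRLE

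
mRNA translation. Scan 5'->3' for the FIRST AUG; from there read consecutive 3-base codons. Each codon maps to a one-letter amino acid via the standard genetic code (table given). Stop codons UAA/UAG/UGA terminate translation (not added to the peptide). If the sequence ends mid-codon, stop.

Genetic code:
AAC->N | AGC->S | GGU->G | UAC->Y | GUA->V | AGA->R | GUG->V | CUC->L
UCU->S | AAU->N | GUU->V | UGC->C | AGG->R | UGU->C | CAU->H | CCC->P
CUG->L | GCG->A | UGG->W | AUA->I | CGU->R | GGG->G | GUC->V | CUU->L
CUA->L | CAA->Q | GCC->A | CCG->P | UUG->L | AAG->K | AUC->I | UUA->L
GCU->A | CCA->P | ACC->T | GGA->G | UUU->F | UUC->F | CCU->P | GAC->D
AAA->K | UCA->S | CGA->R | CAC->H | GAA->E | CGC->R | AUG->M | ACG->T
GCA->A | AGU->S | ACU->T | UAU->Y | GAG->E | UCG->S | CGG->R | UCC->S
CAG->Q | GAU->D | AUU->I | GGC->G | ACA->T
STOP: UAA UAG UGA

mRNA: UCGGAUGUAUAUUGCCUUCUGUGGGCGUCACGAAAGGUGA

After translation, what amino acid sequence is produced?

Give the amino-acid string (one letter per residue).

start AUG at pos 4
pos 4: AUG -> M; peptide=M
pos 7: UAU -> Y; peptide=MY
pos 10: AUU -> I; peptide=MYI
pos 13: GCC -> A; peptide=MYIA
pos 16: UUC -> F; peptide=MYIAF
pos 19: UGU -> C; peptide=MYIAFC
pos 22: GGG -> G; peptide=MYIAFCG
pos 25: CGU -> R; peptide=MYIAFCGR
pos 28: CAC -> H; peptide=MYIAFCGRH
pos 31: GAA -> E; peptide=MYIAFCGRHE
pos 34: AGG -> R; peptide=MYIAFCGRHER
pos 37: UGA -> STOP

Answer: MYIAFCGRHER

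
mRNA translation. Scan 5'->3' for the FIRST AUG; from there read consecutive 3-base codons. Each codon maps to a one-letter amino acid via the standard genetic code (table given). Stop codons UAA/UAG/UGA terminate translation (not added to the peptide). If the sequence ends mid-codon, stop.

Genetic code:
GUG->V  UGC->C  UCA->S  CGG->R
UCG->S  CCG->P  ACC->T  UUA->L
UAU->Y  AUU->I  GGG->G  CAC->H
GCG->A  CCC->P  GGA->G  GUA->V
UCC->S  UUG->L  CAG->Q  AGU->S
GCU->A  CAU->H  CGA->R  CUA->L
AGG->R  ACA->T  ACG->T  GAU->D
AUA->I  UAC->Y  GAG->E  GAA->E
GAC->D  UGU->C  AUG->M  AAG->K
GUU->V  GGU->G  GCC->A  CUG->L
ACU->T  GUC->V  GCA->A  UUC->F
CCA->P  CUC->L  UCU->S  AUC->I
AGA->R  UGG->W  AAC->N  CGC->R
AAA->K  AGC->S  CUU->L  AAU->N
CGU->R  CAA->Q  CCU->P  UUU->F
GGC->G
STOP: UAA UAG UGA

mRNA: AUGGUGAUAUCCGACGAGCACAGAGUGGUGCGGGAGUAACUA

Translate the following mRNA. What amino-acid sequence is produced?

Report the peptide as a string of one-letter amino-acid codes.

Answer: MVISDEHRVVRE

Derivation:
start AUG at pos 0
pos 0: AUG -> M; peptide=M
pos 3: GUG -> V; peptide=MV
pos 6: AUA -> I; peptide=MVI
pos 9: UCC -> S; peptide=MVIS
pos 12: GAC -> D; peptide=MVISD
pos 15: GAG -> E; peptide=MVISDE
pos 18: CAC -> H; peptide=MVISDEH
pos 21: AGA -> R; peptide=MVISDEHR
pos 24: GUG -> V; peptide=MVISDEHRV
pos 27: GUG -> V; peptide=MVISDEHRVV
pos 30: CGG -> R; peptide=MVISDEHRVVR
pos 33: GAG -> E; peptide=MVISDEHRVVRE
pos 36: UAA -> STOP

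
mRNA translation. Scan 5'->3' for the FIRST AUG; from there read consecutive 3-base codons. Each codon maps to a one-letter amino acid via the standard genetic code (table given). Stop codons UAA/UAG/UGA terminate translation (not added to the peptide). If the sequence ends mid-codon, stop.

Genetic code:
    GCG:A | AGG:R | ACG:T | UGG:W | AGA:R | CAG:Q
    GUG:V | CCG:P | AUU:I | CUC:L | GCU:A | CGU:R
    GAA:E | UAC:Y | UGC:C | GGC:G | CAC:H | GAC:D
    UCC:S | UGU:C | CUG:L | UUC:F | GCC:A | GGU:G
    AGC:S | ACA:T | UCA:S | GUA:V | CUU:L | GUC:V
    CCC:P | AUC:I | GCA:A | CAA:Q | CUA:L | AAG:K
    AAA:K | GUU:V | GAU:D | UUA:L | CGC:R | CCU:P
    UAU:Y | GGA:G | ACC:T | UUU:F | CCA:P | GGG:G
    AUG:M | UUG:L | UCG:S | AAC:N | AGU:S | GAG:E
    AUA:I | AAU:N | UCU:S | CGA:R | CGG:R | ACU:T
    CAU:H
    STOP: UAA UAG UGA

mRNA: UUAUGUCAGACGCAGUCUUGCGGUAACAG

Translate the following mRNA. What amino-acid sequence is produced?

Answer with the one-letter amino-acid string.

start AUG at pos 2
pos 2: AUG -> M; peptide=M
pos 5: UCA -> S; peptide=MS
pos 8: GAC -> D; peptide=MSD
pos 11: GCA -> A; peptide=MSDA
pos 14: GUC -> V; peptide=MSDAV
pos 17: UUG -> L; peptide=MSDAVL
pos 20: CGG -> R; peptide=MSDAVLR
pos 23: UAA -> STOP

Answer: MSDAVLR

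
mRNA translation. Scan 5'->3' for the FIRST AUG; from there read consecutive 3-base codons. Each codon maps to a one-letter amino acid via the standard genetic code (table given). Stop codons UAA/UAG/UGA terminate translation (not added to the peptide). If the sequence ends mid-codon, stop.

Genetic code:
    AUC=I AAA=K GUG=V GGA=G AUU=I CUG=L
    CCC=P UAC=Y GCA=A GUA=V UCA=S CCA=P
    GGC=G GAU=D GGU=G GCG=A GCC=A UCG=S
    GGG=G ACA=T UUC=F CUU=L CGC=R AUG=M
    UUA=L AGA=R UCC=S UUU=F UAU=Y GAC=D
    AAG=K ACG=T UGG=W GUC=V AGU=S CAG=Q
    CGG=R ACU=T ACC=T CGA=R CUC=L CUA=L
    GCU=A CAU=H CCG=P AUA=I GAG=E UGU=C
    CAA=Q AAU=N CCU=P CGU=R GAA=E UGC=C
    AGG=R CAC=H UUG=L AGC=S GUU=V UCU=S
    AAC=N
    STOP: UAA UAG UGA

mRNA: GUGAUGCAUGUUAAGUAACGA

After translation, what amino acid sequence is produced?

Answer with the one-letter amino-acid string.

start AUG at pos 3
pos 3: AUG -> M; peptide=M
pos 6: CAU -> H; peptide=MH
pos 9: GUU -> V; peptide=MHV
pos 12: AAG -> K; peptide=MHVK
pos 15: UAA -> STOP

Answer: MHVK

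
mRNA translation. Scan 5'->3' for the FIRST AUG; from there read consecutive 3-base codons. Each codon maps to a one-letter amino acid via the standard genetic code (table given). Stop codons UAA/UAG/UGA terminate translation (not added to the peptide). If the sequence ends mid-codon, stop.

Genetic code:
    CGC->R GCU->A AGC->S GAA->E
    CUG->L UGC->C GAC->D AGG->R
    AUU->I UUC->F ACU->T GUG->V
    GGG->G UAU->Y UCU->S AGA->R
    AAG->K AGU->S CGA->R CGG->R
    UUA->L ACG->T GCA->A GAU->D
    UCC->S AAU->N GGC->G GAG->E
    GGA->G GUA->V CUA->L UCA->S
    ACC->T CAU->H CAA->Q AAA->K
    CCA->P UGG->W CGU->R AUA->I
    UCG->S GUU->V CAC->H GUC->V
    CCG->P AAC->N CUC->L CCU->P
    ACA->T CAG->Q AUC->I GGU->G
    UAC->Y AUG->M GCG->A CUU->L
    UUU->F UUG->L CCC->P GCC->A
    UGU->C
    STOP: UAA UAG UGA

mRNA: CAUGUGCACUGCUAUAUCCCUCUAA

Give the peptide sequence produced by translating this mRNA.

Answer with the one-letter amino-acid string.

start AUG at pos 1
pos 1: AUG -> M; peptide=M
pos 4: UGC -> C; peptide=MC
pos 7: ACU -> T; peptide=MCT
pos 10: GCU -> A; peptide=MCTA
pos 13: AUA -> I; peptide=MCTAI
pos 16: UCC -> S; peptide=MCTAIS
pos 19: CUC -> L; peptide=MCTAISL
pos 22: UAA -> STOP

Answer: MCTAISL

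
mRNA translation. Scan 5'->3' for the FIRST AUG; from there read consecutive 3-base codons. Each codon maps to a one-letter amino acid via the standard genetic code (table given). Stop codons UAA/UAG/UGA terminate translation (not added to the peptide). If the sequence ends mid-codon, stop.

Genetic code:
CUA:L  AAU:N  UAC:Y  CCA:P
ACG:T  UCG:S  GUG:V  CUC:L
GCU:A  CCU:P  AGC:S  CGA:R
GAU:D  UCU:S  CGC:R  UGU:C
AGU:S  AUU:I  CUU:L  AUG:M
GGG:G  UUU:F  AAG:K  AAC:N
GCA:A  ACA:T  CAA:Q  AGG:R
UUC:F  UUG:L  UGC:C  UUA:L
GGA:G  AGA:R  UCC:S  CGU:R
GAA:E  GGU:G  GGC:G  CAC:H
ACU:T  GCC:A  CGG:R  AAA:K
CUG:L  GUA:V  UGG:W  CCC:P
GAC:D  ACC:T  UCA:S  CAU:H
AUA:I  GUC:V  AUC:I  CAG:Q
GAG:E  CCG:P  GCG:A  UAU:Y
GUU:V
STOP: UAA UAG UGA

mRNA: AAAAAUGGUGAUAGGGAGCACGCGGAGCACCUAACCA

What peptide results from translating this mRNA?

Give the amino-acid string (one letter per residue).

start AUG at pos 4
pos 4: AUG -> M; peptide=M
pos 7: GUG -> V; peptide=MV
pos 10: AUA -> I; peptide=MVI
pos 13: GGG -> G; peptide=MVIG
pos 16: AGC -> S; peptide=MVIGS
pos 19: ACG -> T; peptide=MVIGST
pos 22: CGG -> R; peptide=MVIGSTR
pos 25: AGC -> S; peptide=MVIGSTRS
pos 28: ACC -> T; peptide=MVIGSTRST
pos 31: UAA -> STOP

Answer: MVIGSTRST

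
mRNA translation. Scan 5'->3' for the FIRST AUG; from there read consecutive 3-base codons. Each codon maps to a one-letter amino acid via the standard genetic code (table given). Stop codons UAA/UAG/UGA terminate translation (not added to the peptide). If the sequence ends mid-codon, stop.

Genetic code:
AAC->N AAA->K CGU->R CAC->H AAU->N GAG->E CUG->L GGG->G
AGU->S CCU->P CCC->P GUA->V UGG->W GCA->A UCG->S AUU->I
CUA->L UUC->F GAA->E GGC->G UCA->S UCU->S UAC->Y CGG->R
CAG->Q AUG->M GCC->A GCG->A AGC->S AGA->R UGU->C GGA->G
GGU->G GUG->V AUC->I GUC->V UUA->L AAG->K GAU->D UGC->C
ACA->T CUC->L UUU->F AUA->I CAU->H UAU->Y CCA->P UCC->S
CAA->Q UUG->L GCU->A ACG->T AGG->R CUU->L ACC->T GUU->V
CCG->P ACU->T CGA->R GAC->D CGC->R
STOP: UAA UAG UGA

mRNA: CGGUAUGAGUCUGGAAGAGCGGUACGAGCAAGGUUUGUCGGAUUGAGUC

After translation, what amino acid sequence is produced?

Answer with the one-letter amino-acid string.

start AUG at pos 4
pos 4: AUG -> M; peptide=M
pos 7: AGU -> S; peptide=MS
pos 10: CUG -> L; peptide=MSL
pos 13: GAA -> E; peptide=MSLE
pos 16: GAG -> E; peptide=MSLEE
pos 19: CGG -> R; peptide=MSLEER
pos 22: UAC -> Y; peptide=MSLEERY
pos 25: GAG -> E; peptide=MSLEERYE
pos 28: CAA -> Q; peptide=MSLEERYEQ
pos 31: GGU -> G; peptide=MSLEERYEQG
pos 34: UUG -> L; peptide=MSLEERYEQGL
pos 37: UCG -> S; peptide=MSLEERYEQGLS
pos 40: GAU -> D; peptide=MSLEERYEQGLSD
pos 43: UGA -> STOP

Answer: MSLEERYEQGLSD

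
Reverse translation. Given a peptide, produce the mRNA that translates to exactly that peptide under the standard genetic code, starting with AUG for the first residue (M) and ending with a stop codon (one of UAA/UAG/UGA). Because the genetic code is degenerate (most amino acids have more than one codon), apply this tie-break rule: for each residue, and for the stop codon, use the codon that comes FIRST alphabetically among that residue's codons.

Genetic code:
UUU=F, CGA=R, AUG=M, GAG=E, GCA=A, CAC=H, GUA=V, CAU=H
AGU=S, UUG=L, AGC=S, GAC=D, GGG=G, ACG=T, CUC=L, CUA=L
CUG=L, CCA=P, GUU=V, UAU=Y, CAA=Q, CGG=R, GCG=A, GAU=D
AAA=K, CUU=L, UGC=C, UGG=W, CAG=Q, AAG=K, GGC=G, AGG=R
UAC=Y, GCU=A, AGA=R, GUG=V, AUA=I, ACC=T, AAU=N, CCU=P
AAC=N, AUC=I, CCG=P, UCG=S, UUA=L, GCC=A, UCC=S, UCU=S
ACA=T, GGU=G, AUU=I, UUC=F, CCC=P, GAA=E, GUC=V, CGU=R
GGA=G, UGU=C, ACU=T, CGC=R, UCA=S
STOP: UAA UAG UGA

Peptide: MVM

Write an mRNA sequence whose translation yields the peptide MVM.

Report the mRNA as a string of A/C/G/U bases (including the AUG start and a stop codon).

residue 1: M -> AUG (start codon)
residue 2: V codons sorted = GUA,GUC,GUG,GUU -> pick first = GUA
residue 3: M -> AUG (only codon)
terminator: stop codons sorted = UAA,UAG,UGA -> pick first = UAA

Answer: mRNA: AUGGUAAUGUAA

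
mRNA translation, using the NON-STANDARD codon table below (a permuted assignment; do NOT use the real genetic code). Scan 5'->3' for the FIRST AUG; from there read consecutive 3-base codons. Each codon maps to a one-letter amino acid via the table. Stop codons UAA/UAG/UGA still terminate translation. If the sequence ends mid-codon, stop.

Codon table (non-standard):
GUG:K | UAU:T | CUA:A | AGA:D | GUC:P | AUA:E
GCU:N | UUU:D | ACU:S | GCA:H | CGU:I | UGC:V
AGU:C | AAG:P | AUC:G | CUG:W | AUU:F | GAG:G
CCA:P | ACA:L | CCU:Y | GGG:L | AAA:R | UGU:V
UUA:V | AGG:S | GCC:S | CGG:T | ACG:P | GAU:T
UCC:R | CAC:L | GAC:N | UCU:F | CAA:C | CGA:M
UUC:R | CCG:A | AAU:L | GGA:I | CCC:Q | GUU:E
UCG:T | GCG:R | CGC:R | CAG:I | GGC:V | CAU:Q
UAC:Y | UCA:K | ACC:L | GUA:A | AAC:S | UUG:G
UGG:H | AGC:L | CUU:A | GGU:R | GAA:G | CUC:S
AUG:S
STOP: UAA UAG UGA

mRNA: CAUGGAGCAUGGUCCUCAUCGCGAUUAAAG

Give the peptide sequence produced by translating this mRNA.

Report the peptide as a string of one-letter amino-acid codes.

Answer: SGQRYQRT

Derivation:
start AUG at pos 1
pos 1: AUG -> S; peptide=S
pos 4: GAG -> G; peptide=SG
pos 7: CAU -> Q; peptide=SGQ
pos 10: GGU -> R; peptide=SGQR
pos 13: CCU -> Y; peptide=SGQRY
pos 16: CAU -> Q; peptide=SGQRYQ
pos 19: CGC -> R; peptide=SGQRYQR
pos 22: GAU -> T; peptide=SGQRYQRT
pos 25: UAA -> STOP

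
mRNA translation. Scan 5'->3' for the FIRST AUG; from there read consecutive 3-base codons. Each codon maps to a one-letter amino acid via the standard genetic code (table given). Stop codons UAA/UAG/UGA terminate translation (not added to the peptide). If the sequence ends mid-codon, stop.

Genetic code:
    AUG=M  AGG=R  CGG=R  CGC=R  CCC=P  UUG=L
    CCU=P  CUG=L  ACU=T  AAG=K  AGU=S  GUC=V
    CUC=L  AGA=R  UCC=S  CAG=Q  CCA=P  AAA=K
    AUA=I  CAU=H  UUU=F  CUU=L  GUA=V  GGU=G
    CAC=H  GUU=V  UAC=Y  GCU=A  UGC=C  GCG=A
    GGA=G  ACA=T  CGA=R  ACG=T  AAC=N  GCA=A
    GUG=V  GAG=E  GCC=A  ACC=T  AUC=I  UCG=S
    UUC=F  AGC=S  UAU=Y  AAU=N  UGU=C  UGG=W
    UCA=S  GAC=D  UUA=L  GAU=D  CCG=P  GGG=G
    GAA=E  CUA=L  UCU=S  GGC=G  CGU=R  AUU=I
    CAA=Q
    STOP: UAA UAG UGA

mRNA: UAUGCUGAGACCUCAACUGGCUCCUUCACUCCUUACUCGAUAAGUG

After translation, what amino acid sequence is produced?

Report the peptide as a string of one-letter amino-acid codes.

start AUG at pos 1
pos 1: AUG -> M; peptide=M
pos 4: CUG -> L; peptide=ML
pos 7: AGA -> R; peptide=MLR
pos 10: CCU -> P; peptide=MLRP
pos 13: CAA -> Q; peptide=MLRPQ
pos 16: CUG -> L; peptide=MLRPQL
pos 19: GCU -> A; peptide=MLRPQLA
pos 22: CCU -> P; peptide=MLRPQLAP
pos 25: UCA -> S; peptide=MLRPQLAPS
pos 28: CUC -> L; peptide=MLRPQLAPSL
pos 31: CUU -> L; peptide=MLRPQLAPSLL
pos 34: ACU -> T; peptide=MLRPQLAPSLLT
pos 37: CGA -> R; peptide=MLRPQLAPSLLTR
pos 40: UAA -> STOP

Answer: MLRPQLAPSLLTR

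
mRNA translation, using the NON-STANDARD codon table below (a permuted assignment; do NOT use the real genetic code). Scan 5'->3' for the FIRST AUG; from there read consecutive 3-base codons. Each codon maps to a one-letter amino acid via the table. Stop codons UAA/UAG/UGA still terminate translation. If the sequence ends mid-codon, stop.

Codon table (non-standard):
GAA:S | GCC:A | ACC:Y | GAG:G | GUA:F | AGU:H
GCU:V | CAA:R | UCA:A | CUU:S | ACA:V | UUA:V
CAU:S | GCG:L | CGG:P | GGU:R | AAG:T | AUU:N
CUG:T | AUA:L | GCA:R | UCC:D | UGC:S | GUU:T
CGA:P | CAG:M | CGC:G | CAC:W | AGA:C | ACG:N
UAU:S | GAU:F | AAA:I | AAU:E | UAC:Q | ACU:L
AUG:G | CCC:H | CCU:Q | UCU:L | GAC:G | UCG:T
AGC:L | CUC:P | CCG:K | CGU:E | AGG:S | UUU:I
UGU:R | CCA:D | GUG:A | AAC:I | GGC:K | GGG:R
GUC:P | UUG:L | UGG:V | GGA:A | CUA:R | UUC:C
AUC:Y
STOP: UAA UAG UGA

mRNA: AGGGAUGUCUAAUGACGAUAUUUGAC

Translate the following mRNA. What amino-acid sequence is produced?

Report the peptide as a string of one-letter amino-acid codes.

Answer: GLEGFN

Derivation:
start AUG at pos 4
pos 4: AUG -> G; peptide=G
pos 7: UCU -> L; peptide=GL
pos 10: AAU -> E; peptide=GLE
pos 13: GAC -> G; peptide=GLEG
pos 16: GAU -> F; peptide=GLEGF
pos 19: AUU -> N; peptide=GLEGFN
pos 22: UGA -> STOP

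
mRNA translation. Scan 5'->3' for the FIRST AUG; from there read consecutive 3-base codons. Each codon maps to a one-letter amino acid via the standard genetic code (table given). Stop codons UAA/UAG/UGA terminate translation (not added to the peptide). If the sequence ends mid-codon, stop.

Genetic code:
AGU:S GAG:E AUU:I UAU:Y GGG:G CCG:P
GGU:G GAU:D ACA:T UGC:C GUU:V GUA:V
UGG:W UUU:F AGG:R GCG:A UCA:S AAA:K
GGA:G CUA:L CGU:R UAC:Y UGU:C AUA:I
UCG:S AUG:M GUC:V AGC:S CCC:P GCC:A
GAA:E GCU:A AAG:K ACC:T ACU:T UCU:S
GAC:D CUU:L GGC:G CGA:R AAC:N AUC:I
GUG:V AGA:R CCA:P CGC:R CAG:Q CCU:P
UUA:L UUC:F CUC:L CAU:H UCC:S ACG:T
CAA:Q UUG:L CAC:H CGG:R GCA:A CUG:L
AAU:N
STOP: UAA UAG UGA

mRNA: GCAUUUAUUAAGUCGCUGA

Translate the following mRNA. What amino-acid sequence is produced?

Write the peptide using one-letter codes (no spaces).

no AUG start codon found

Answer: (empty: no AUG start codon)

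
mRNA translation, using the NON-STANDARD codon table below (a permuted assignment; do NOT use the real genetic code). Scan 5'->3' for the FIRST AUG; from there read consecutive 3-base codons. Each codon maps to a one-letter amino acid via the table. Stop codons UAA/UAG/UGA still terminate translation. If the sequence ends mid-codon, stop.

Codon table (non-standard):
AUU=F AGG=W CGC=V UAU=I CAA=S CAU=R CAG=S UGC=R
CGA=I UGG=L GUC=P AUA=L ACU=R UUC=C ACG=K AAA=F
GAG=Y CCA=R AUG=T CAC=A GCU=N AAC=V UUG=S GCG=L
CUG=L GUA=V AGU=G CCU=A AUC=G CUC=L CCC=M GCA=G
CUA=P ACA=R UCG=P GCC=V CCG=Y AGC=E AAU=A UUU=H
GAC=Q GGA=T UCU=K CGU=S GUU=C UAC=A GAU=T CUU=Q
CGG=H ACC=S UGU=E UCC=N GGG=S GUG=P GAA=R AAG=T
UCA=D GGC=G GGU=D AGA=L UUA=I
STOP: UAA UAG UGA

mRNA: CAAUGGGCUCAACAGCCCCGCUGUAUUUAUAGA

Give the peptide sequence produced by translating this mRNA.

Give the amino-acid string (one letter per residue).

Answer: TGDRVYLII

Derivation:
start AUG at pos 2
pos 2: AUG -> T; peptide=T
pos 5: GGC -> G; peptide=TG
pos 8: UCA -> D; peptide=TGD
pos 11: ACA -> R; peptide=TGDR
pos 14: GCC -> V; peptide=TGDRV
pos 17: CCG -> Y; peptide=TGDRVY
pos 20: CUG -> L; peptide=TGDRVYL
pos 23: UAU -> I; peptide=TGDRVYLI
pos 26: UUA -> I; peptide=TGDRVYLII
pos 29: UAG -> STOP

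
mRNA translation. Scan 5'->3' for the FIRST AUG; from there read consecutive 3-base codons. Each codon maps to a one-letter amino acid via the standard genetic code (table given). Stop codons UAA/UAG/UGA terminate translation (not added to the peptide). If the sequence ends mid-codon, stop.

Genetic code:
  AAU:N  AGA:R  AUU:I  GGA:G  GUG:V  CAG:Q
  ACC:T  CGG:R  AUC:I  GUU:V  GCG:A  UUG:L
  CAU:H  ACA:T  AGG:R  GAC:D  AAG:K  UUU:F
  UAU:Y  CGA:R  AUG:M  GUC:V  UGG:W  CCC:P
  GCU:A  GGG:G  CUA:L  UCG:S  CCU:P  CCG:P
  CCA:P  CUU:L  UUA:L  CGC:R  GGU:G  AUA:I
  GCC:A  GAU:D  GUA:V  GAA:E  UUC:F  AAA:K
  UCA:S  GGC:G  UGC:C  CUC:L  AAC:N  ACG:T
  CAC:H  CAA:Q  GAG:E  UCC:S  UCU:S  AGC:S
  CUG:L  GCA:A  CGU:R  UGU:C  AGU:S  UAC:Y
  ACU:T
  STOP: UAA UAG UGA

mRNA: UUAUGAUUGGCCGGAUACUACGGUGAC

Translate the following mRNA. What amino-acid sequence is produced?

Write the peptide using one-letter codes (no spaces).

start AUG at pos 2
pos 2: AUG -> M; peptide=M
pos 5: AUU -> I; peptide=MI
pos 8: GGC -> G; peptide=MIG
pos 11: CGG -> R; peptide=MIGR
pos 14: AUA -> I; peptide=MIGRI
pos 17: CUA -> L; peptide=MIGRIL
pos 20: CGG -> R; peptide=MIGRILR
pos 23: UGA -> STOP

Answer: MIGRILR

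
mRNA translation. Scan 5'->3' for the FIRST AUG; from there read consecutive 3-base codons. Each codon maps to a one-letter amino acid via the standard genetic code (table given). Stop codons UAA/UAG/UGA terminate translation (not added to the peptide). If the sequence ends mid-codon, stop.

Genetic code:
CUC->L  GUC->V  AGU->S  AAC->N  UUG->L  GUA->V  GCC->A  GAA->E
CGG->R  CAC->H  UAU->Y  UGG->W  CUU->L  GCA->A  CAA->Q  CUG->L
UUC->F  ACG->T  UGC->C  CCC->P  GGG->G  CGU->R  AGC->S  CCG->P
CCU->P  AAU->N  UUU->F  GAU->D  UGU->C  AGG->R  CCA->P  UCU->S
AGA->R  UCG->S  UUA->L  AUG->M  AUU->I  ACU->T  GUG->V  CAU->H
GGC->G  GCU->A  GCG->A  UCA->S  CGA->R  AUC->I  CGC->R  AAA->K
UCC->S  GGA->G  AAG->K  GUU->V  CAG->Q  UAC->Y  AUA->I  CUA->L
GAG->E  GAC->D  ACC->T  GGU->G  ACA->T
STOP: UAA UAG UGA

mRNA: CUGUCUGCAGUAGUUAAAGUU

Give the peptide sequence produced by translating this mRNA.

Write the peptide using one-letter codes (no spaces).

Answer: (empty: no AUG start codon)

Derivation:
no AUG start codon found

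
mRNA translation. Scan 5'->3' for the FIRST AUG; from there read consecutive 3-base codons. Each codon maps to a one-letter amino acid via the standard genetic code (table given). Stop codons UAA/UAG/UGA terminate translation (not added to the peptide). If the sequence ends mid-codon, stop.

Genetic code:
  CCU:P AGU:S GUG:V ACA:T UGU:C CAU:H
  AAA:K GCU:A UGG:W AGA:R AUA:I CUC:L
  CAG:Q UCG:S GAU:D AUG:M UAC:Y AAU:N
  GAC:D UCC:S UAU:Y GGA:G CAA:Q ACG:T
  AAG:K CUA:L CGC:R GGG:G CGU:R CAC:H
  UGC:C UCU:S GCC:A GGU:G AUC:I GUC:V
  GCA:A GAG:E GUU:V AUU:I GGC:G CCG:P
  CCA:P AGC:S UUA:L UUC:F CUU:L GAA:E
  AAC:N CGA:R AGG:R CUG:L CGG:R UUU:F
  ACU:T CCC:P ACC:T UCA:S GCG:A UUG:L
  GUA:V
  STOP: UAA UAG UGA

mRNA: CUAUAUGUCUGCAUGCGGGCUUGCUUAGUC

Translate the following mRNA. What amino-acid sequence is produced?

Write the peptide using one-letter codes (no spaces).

start AUG at pos 4
pos 4: AUG -> M; peptide=M
pos 7: UCU -> S; peptide=MS
pos 10: GCA -> A; peptide=MSA
pos 13: UGC -> C; peptide=MSAC
pos 16: GGG -> G; peptide=MSACG
pos 19: CUU -> L; peptide=MSACGL
pos 22: GCU -> A; peptide=MSACGLA
pos 25: UAG -> STOP

Answer: MSACGLA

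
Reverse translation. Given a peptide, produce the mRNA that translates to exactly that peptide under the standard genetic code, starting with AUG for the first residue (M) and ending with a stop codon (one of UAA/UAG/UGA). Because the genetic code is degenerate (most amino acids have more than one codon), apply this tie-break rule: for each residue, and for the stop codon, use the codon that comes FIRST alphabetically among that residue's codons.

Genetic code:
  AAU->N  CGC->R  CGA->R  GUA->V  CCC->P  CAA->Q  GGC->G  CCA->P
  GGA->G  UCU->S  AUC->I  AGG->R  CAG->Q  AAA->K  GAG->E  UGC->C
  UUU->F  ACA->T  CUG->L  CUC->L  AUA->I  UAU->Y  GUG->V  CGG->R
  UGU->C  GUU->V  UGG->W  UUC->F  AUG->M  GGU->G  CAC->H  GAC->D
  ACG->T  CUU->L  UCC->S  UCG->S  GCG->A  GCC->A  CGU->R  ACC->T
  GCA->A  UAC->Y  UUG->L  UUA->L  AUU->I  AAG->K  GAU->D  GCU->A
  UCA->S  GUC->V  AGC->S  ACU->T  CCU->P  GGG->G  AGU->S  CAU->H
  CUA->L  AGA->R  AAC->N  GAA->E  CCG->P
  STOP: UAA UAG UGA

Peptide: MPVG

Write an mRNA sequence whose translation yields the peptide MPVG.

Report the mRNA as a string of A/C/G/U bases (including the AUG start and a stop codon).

Answer: mRNA: AUGCCAGUAGGAUAA

Derivation:
residue 1: M -> AUG (start codon)
residue 2: P codons sorted = CCA,CCC,CCG,CCU -> pick first = CCA
residue 3: V codons sorted = GUA,GUC,GUG,GUU -> pick first = GUA
residue 4: G codons sorted = GGA,GGC,GGG,GGU -> pick first = GGA
terminator: stop codons sorted = UAA,UAG,UGA -> pick first = UAA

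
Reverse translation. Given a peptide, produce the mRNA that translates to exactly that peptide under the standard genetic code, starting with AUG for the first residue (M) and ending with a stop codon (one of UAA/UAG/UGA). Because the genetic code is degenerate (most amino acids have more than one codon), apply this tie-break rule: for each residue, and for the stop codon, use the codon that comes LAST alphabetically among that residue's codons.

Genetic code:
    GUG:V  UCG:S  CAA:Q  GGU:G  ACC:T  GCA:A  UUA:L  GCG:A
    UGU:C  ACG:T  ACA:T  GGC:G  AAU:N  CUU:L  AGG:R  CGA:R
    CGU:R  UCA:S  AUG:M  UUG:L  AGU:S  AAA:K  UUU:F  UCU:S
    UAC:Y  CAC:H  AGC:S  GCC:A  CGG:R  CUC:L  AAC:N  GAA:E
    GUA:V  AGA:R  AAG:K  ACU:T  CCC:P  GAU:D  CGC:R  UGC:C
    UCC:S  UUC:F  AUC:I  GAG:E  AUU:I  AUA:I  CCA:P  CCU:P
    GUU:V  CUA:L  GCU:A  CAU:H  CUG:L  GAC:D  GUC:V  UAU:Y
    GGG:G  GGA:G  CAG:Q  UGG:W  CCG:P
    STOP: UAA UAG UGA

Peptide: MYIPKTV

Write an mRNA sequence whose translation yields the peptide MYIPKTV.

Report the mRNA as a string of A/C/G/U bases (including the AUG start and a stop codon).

Answer: mRNA: AUGUAUAUUCCUAAGACUGUUUGA

Derivation:
residue 1: M -> AUG (start codon)
residue 2: Y codons sorted = UAC,UAU -> pick last = UAU
residue 3: I codons sorted = AUA,AUC,AUU -> pick last = AUU
residue 4: P codons sorted = CCA,CCC,CCG,CCU -> pick last = CCU
residue 5: K codons sorted = AAA,AAG -> pick last = AAG
residue 6: T codons sorted = ACA,ACC,ACG,ACU -> pick last = ACU
residue 7: V codons sorted = GUA,GUC,GUG,GUU -> pick last = GUU
terminator: stop codons sorted = UAA,UAG,UGA -> pick last = UGA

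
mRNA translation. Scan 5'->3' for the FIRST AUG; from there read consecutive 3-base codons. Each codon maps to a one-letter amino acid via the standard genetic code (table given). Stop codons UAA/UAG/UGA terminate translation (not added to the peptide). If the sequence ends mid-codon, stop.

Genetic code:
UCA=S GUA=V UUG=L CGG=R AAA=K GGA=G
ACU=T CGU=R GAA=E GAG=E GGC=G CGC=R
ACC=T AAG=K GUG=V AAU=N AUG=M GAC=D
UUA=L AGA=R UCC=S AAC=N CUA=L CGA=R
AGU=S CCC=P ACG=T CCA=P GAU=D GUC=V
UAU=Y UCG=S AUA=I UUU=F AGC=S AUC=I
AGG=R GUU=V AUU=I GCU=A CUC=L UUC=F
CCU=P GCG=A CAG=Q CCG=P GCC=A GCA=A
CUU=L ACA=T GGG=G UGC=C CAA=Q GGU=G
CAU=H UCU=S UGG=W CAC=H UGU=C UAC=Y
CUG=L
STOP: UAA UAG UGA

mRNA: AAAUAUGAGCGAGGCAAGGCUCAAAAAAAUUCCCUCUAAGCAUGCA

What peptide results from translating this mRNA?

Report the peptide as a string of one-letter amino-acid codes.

Answer: MSEARLKKIPSKHA

Derivation:
start AUG at pos 4
pos 4: AUG -> M; peptide=M
pos 7: AGC -> S; peptide=MS
pos 10: GAG -> E; peptide=MSE
pos 13: GCA -> A; peptide=MSEA
pos 16: AGG -> R; peptide=MSEAR
pos 19: CUC -> L; peptide=MSEARL
pos 22: AAA -> K; peptide=MSEARLK
pos 25: AAA -> K; peptide=MSEARLKK
pos 28: AUU -> I; peptide=MSEARLKKI
pos 31: CCC -> P; peptide=MSEARLKKIP
pos 34: UCU -> S; peptide=MSEARLKKIPS
pos 37: AAG -> K; peptide=MSEARLKKIPSK
pos 40: CAU -> H; peptide=MSEARLKKIPSKH
pos 43: GCA -> A; peptide=MSEARLKKIPSKHA
pos 46: only 0 nt remain (<3), stop (end of mRNA)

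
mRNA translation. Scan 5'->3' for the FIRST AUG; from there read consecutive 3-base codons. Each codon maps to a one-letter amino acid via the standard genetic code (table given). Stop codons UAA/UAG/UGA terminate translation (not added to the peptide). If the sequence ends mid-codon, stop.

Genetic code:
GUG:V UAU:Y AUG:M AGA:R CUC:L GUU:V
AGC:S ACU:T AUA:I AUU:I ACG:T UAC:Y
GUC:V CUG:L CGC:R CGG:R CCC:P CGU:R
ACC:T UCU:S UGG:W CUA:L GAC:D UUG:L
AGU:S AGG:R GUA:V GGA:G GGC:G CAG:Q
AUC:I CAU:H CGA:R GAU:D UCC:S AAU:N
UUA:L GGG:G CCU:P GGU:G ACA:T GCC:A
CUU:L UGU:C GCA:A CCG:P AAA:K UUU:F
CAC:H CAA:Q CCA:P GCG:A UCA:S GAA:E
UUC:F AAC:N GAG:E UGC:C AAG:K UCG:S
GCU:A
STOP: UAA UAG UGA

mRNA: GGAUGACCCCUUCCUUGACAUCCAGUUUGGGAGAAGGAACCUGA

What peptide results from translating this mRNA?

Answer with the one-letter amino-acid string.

start AUG at pos 2
pos 2: AUG -> M; peptide=M
pos 5: ACC -> T; peptide=MT
pos 8: CCU -> P; peptide=MTP
pos 11: UCC -> S; peptide=MTPS
pos 14: UUG -> L; peptide=MTPSL
pos 17: ACA -> T; peptide=MTPSLT
pos 20: UCC -> S; peptide=MTPSLTS
pos 23: AGU -> S; peptide=MTPSLTSS
pos 26: UUG -> L; peptide=MTPSLTSSL
pos 29: GGA -> G; peptide=MTPSLTSSLG
pos 32: GAA -> E; peptide=MTPSLTSSLGE
pos 35: GGA -> G; peptide=MTPSLTSSLGEG
pos 38: ACC -> T; peptide=MTPSLTSSLGEGT
pos 41: UGA -> STOP

Answer: MTPSLTSSLGEGT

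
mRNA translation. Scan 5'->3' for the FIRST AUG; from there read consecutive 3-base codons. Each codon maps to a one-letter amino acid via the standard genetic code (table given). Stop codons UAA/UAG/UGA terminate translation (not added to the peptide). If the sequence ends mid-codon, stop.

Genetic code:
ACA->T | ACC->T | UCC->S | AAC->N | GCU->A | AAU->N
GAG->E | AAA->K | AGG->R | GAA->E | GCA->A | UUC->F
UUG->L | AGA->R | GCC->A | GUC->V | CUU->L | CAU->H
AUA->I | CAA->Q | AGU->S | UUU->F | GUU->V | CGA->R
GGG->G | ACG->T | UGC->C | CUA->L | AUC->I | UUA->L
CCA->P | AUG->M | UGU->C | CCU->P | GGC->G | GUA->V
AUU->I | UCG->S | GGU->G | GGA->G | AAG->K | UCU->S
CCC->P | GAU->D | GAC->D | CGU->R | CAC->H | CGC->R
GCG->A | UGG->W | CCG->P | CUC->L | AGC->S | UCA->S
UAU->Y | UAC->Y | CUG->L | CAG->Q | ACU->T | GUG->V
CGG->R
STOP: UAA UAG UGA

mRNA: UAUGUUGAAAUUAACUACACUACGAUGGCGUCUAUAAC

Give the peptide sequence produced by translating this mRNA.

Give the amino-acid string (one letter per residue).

Answer: MLKLTTLRWRL

Derivation:
start AUG at pos 1
pos 1: AUG -> M; peptide=M
pos 4: UUG -> L; peptide=ML
pos 7: AAA -> K; peptide=MLK
pos 10: UUA -> L; peptide=MLKL
pos 13: ACU -> T; peptide=MLKLT
pos 16: ACA -> T; peptide=MLKLTT
pos 19: CUA -> L; peptide=MLKLTTL
pos 22: CGA -> R; peptide=MLKLTTLR
pos 25: UGG -> W; peptide=MLKLTTLRW
pos 28: CGU -> R; peptide=MLKLTTLRWR
pos 31: CUA -> L; peptide=MLKLTTLRWRL
pos 34: UAA -> STOP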